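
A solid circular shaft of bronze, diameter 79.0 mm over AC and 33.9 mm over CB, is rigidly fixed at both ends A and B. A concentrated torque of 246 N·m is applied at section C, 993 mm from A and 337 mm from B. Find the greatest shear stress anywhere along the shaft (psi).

Compatibility: T_A·a/J_AC = T_B·b/J_CB with T_A + T_B = T₀.
J_AC = 3.82×10^-6 m⁴, J_CB = 1.30×10^-7 m⁴, so T_A = T₀·(J_AC/a)/((J_AC/a)+(J_CB/b)) = 223.7 N·m, T_B = 22.35 N·m.
τ in each portion: τ_AC = 2.31×10^6 Pa, τ_CB = 2.92×10^6 Pa; maximum is in CB.
τ_max = T_CB·r/J = 22.35·0.0169/1.30×10^-7 = 2.921×10^6 Pa.

424 psi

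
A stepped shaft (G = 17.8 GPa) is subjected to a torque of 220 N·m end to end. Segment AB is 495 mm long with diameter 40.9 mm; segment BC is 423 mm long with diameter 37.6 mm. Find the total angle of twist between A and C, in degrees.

2.80°

J_AB = π(0.0409)⁴/32 = 2.75×10^-7 m⁴; J_BC = π(0.0376)⁴/32 = 1.96×10^-7 m⁴.
θ = (T/G)·Σ L_i/J_i = (220.0/17.8×10⁹)·(0.495/2.75×10^-7 + 0.423/1.96×10^-7) = 0.04891 rad.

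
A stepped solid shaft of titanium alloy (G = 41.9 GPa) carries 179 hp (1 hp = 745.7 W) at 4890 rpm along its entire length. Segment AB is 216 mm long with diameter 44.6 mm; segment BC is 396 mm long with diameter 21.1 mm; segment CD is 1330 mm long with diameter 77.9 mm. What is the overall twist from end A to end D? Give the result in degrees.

ω = 2π·4890/60 = 512.1 rad/s, so T = P/ω = 179×745.7 / 512.1 = 260.7 N·m.
J_AB = π(0.0446)⁴/32 = 3.88×10^-7 m⁴; J_BC = π(0.0211)⁴/32 = 1.95×10^-8 m⁴; J_CD = π(0.0779)⁴/32 = 3.62×10^-6 m⁴.
θ = (T/G)·Σ L_i/J_i = (260.7/41.9×10⁹)·(0.216/3.88×10^-7 + 0.396/1.95×10^-8 + 1.33/3.62×10^-6) = 0.1323 rad.

7.58°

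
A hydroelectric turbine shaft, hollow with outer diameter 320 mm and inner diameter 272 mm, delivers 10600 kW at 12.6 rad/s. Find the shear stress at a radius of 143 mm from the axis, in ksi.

ω = 12.6 rad/s, so T = P/ω = 10600×10³ / 12.60 = 841300 N·m.
J = π(d_o⁴ − d_i⁴)/32 = π(0.320⁴ − 0.272⁴)/32 = 4.921×10^-4 m⁴.
Shear stress varies linearly with radius: τ = T·r/J = 841300 × 0.143 / 4.921×10^-4 = 2.445×10^8 Pa.

35.5 ksi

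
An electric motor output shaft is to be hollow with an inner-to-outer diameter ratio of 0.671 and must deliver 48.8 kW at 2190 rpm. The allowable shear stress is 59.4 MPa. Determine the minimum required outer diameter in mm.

ω = 2π·2190/60 = 229.3 rad/s, so T = P/ω = 48.8×10³ / 229.3 = 212.8 N·m.
For a hollow shaft with d_i/d_o = 0.671: τ_max = 16T/(π d_o³ (1−k⁴)), so d_o = [16T/(π τ_allow (1−k⁴))]^(1/3) = [16·212.8/(π·5.94×10^7·0.7973)]^(1/3) = 0.02839 m.

28.4 mm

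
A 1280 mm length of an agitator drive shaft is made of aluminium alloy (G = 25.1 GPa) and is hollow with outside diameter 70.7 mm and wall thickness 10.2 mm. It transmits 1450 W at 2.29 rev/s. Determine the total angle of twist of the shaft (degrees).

ω = 2π·2.29 = 14.39 rad/s, so T = P/ω = 1450 / 14.39 = 100.8 N·m.
J = π(d_o⁴ − d_i⁴)/32 = π(0.0707⁴ − 0.0503⁴)/32 = 1.824×10^-6 m⁴.
θ = T·L/(G·J) = 100.8 × 1.28 / (25.1×10⁹ × 1.824×10^-6) = 2.817×10^-3 rad.

0.161°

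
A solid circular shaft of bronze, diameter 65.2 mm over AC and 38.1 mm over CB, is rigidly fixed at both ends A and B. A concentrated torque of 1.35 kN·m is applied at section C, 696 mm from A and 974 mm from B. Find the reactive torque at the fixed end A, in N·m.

1250 N·m

Compatibility: T_A·a/J_AC = T_B·b/J_CB with T_A + T_B = T₀.
J_AC = 1.77×10^-6 m⁴, J_CB = 2.07×10^-7 m⁴, so T_A = T₀·(J_AC/a)/((J_AC/a)+(J_CB/b)) = 1246 N·m, T_B = 103.8 N·m.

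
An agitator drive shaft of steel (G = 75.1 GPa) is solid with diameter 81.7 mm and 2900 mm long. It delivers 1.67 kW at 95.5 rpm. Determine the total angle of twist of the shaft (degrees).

ω = 2π·95.5/60 = 10.00 rad/s, so T = P/ω = 1.67×10³ / 10.00 = 167.0 N·m.
J = πd⁴/32 = π(0.0817)⁴/32 = 4.374×10^-6 m⁴.
θ = T·L/(G·J) = 167.0 × 2.90 / (75.1×10⁹ × 4.374×10^-6) = 1.474×10^-3 rad.

0.0845°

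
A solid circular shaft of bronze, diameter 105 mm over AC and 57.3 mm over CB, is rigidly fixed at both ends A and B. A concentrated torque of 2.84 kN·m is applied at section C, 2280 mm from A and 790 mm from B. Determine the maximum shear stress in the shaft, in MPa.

Compatibility: T_A·a/J_AC = T_B·b/J_CB with T_A + T_B = T₀.
J_AC = 1.19×10^-5 m⁴, J_CB = 1.06×10^-6 m⁴, so T_A = T₀·(J_AC/a)/((J_AC/a)+(J_CB/b)) = 2261 N·m, T_B = 578.8 N·m.
τ in each portion: τ_AC = 9.95×10^6 Pa, τ_CB = 1.57×10^7 Pa; maximum is in CB.
τ_max = T_CB·r/J = 578.8·0.0286/1.06×10^-6 = 1.567×10^7 Pa.

15.7 MPa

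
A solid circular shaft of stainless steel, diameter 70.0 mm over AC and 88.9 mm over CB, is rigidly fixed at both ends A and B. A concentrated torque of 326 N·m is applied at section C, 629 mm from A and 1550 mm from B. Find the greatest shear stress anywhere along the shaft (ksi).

Compatibility: T_A·a/J_AC = T_B·b/J_CB with T_A + T_B = T₀.
J_AC = 2.36×10^-6 m⁴, J_CB = 6.13×10^-6 m⁴, so T_A = T₀·(J_AC/a)/((J_AC/a)+(J_CB/b)) = 158.6 N·m, T_B = 167.4 N·m.
τ in each portion: τ_AC = 2.35×10^6 Pa, τ_CB = 1.21×10^6 Pa; maximum is in AC.
τ_max = T_AC·r/J = 158.6·0.0350/2.36×10^-6 = 2.355×10^6 Pa.

0.342 ksi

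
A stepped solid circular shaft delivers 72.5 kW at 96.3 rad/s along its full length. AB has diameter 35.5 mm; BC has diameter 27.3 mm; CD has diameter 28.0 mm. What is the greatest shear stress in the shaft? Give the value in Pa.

1.88e8 Pa

ω = 96.3 rad/s, so T = P/ω = 72.5×10³ / 96.30 = 752.9 N·m.
Under the same torque, τ_max = 16T/(πd³) is largest where d is smallest — segment BC (d = 27.3 mm).
τ_max = 16·752.9/(π·(0.0273)³) = 1.884×10^8 Pa.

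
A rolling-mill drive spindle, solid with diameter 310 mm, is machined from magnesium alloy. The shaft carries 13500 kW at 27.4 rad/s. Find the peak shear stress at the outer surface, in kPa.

ω = 27.4 rad/s, so T = P/ω = 13500×10³ / 27.40 = 492700 N·m.
J = πd⁴/32 = π(0.310)⁴/32 = 9.067×10^-4 m⁴.
τ_max = T·r/J = 492700 × 0.155 / 9.067×10^-4 = 8.423×10^7 Pa.

84200 kPa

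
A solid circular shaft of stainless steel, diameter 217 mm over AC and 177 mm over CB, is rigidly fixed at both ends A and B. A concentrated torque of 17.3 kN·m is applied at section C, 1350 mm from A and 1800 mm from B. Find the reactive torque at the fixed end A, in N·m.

13000 N·m

Compatibility: T_A·a/J_AC = T_B·b/J_CB with T_A + T_B = T₀.
J_AC = 2.18×10^-4 m⁴, J_CB = 9.64×10^-5 m⁴, so T_A = T₀·(J_AC/a)/((J_AC/a)+(J_CB/b)) = 12990 N·m, T_B = 4312 N·m.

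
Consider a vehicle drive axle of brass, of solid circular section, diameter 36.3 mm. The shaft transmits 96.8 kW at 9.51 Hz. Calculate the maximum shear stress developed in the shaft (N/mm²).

ω = 2π·9.51 = 59.75 rad/s, so T = P/ω = 96.8×10³ / 59.75 = 1620 N·m.
J = πd⁴/32 = π(0.0363)⁴/32 = 1.705×10^-7 m⁴.
τ_max = T·r/J = 1620 × 0.0181 / 1.705×10^-7 = 1.725×10^8 Pa.

172 N/mm²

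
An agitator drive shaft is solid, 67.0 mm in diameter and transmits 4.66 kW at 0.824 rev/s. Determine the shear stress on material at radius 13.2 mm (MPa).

ω = 2π·0.824 = 5.177 rad/s, so T = P/ω = 4.66×10³ / 5.177 = 900.1 N·m.
J = πd⁴/32 = π(0.0670)⁴/32 = 1.978×10^-6 m⁴.
Shear stress varies linearly with radius: τ = T·r/J = 900.1 × 0.0132 / 1.978×10^-6 = 6.006×10^6 Pa.

6.01 MPa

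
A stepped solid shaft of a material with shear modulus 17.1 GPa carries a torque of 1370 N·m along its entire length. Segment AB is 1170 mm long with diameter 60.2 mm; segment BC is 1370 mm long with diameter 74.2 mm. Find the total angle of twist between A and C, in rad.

J_AB = π(0.0602)⁴/32 = 1.29×10^-6 m⁴; J_BC = π(0.0742)⁴/32 = 2.98×10^-6 m⁴.
θ = (T/G)·Σ L_i/J_i = (1370/17.1×10⁹)·(1.17/1.29×10^-6 + 1.37/2.98×10^-6) = 0.1096 rad.

0.110 rad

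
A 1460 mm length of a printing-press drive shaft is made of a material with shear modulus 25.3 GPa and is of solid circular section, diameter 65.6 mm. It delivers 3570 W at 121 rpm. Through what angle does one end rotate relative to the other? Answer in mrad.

8.94 mrad

ω = 2π·121/60 = 12.67 rad/s, so T = P/ω = 3570 / 12.67 = 281.7 N·m.
J = πd⁴/32 = π(0.0656)⁴/32 = 1.818×10^-6 m⁴.
θ = T·L/(G·J) = 281.7 × 1.46 / (25.3×10⁹ × 1.818×10^-6) = 8.943×10^-3 rad.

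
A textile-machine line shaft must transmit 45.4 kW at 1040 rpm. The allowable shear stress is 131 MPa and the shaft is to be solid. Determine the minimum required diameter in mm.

25.3 mm

ω = 2π·1040/60 = 108.9 rad/s, so T = P/ω = 45.4×10³ / 108.9 = 416.9 N·m.
For a solid shaft τ_max = 16T/(πd³), so d = (16T/(π τ_allow))^(1/3) = (16·416.9/(π·1.31×10^8))^(1/3) = 0.02531 m.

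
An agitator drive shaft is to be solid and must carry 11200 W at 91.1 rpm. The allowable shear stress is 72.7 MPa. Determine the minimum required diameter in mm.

ω = 2π·91.1/60 = 9.540 rad/s, so T = P/ω = 11200 / 9.540 = 1174 N·m.
For a solid shaft τ_max = 16T/(πd³), so d = (16T/(π τ_allow))^(1/3) = (16·1174/(π·7.27×10^7))^(1/3) = 0.04349 m.

43.5 mm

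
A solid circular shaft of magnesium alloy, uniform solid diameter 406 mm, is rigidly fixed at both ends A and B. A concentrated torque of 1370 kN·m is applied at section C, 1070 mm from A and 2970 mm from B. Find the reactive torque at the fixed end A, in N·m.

1.01e6 N·m

With uniform GJ and both ends fixed, compatibility θ_AC = θ_CB gives T_A·a = T_B·b, together with T_A + T_B = T₀.
T_A = T₀·b/(a+b) = 1.370e6·2970/4040 = 1.007e6 N·m; T_B = 362800 N·m.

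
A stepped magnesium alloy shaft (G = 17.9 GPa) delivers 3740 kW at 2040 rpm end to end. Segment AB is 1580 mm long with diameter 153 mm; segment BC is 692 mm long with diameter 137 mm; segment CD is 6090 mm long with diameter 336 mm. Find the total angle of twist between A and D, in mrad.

ω = 2π·2040/60 = 213.6 rad/s, so T = P/ω = 3740×10³ / 213.6 = 17510 N·m.
J_AB = π(0.153)⁴/32 = 5.38×10^-5 m⁴; J_BC = π(0.137)⁴/32 = 3.46×10^-5 m⁴; J_CD = π(0.336)⁴/32 = 1.25×10^-3 m⁴.
θ = (T/G)·Σ L_i/J_i = (17510/17.9×10⁹)·(1.58/5.38×10^-5 + 0.692/3.46×10^-5 + 6.09/1.25×10^-3) = 0.05305 rad.

53.1 mrad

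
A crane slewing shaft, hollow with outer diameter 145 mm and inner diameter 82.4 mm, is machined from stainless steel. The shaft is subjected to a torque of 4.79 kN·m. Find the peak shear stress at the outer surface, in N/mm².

8.93 N/mm²

J = π(d_o⁴ − d_i⁴)/32 = π(0.145⁴ − 0.0824⁴)/32 = 3.887×10^-5 m⁴.
τ_max = T·r/J = 4790 × 0.0725 / 3.887×10^-5 = 8.934×10^6 Pa.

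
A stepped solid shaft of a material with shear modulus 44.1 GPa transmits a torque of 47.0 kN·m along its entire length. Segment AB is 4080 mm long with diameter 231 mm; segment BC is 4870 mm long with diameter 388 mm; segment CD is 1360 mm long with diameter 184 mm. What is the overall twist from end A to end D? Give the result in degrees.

1.76°

J_AB = π(0.231)⁴/32 = 2.80×10^-4 m⁴; J_BC = π(0.388)⁴/32 = 2.22×10^-3 m⁴; J_CD = π(0.184)⁴/32 = 1.13×10^-4 m⁴.
θ = (T/G)·Σ L_i/J_i = (47000/44.1×10⁹)·(4.08/2.80×10^-4 + 4.87/2.22×10^-3 + 1.36/1.13×10^-4) = 0.03077 rad.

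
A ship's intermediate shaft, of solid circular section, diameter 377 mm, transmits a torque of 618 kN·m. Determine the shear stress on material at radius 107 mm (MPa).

33.3 MPa

J = πd⁴/32 = π(0.377)⁴/32 = 1.983×10^-3 m⁴.
Shear stress varies linearly with radius: τ = T·r/J = 618000 × 0.107 / 1.983×10^-3 = 3.334×10^7 Pa.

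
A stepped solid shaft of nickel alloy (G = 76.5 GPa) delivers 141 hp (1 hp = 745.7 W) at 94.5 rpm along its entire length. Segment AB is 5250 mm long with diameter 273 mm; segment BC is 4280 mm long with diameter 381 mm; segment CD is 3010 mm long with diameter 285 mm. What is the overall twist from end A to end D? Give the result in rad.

ω = 2π·94.5/60 = 9.896 rad/s, so T = P/ω = 141×745.7 / 9.896 = 10620 N·m.
J_AB = π(0.273)⁴/32 = 5.45×10^-4 m⁴; J_BC = π(0.381)⁴/32 = 2.07×10^-3 m⁴; J_CD = π(0.285)⁴/32 = 6.48×10^-4 m⁴.
θ = (T/G)·Σ L_i/J_i = (10620/76.5×10⁹)·(5.25/5.45×10^-4 + 4.28/2.07×10^-3 + 3.01/6.48×10^-4) = 2.270×10^-3 rad.

0.00227 rad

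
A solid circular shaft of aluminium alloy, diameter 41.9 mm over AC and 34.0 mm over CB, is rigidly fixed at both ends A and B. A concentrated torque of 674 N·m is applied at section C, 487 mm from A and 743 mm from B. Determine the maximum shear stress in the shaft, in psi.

5270 psi

Compatibility: T_A·a/J_AC = T_B·b/J_CB with T_A + T_B = T₀.
J_AC = 3.03×10^-7 m⁴, J_CB = 1.31×10^-7 m⁴, so T_A = T₀·(J_AC/a)/((J_AC/a)+(J_CB/b)) = 524.8 N·m, T_B = 149.2 N·m.
τ in each portion: τ_AC = 3.63×10^7 Pa, τ_CB = 1.93×10^7 Pa; maximum is in AC.
τ_max = T_AC·r/J = 524.8·0.0209/3.03×10^-7 = 3.634×10^7 Pa.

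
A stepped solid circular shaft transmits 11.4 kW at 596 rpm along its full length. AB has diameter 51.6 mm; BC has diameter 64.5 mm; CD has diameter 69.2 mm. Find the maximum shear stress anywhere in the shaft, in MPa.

6.77 MPa

ω = 2π·596/60 = 62.41 rad/s, so T = P/ω = 11.4×10³ / 62.41 = 182.7 N·m.
Under the same torque, τ_max = 16T/(πd³) is largest where d is smallest — segment AB (d = 51.6 mm).
τ_max = 16·182.7/(π·(0.0516)³) = 6.771×10^6 Pa.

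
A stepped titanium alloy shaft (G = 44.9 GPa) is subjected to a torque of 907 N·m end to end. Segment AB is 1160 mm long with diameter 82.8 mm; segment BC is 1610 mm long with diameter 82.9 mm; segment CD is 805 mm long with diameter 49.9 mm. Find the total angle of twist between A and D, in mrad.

J_AB = π(0.0828)⁴/32 = 4.61×10^-6 m⁴; J_BC = π(0.0829)⁴/32 = 4.64×10^-6 m⁴; J_CD = π(0.0499)⁴/32 = 6.09×10^-7 m⁴.
θ = (T/G)·Σ L_i/J_i = (907.0/44.9×10⁹)·(1.16/4.61×10^-6 + 1.61/4.64×10^-6 + 0.805/6.09×10^-7) = 0.03881 rad.

38.8 mrad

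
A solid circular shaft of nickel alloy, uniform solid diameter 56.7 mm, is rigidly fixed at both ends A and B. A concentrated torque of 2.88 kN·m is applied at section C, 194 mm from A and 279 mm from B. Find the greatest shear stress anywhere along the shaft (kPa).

With uniform GJ and both ends fixed, compatibility θ_AC = θ_CB gives T_A·a = T_B·b, together with T_A + T_B = T₀.
T_A = T₀·b/(a+b) = 2880·279/473.0 = 1699 N·m; T_B = 1181 N·m.
τ in each portion: τ_AC = 4.75×10^7 Pa, τ_CB = 3.30×10^7 Pa; maximum is in AC.
τ_max = T_AC·r/J = 1699·0.0284/1.01×10^-6 = 4.746×10^7 Pa.

47500 kPa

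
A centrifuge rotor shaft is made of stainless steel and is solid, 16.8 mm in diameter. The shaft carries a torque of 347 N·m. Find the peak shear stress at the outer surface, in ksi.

54.1 ksi

J = πd⁴/32 = π(0.0168)⁴/32 = 7.821×10^-9 m⁴.
τ_max = T·r/J = 347.0 × 0.00840 / 7.821×10^-9 = 3.727×10^8 Pa.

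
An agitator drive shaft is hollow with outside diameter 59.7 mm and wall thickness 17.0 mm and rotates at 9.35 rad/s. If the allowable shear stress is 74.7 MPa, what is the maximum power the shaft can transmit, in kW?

J = π(d_o⁴ − d_i⁴)/32 = π(0.0597⁴ − 0.0257⁴)/32 = 1.204×10^-6 m⁴.
T_max = τ_allow·J/r = 7.47×10^7 × 1.204×10^-6 / 0.0299 = 3014 N·m.
ω = 9.35 rad/s, so P_max = T_max·ω = 2.818×10^4 W.

28.2 kW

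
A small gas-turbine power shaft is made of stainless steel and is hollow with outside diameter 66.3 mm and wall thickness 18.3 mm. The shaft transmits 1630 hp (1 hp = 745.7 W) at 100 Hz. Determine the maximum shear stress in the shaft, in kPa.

ω = 2π·100 = 628.3 rad/s, so T = P/ω = 1630×745.7 / 628.3 = 1935 N·m.
J = π(d_o⁴ − d_i⁴)/32 = π(0.0663⁴ − 0.0297⁴)/32 = 1.821×10^-6 m⁴.
τ_max = T·r/J = 1935 × 0.0331 / 1.821×10^-6 = 3.523×10^7 Pa.

35200 kPa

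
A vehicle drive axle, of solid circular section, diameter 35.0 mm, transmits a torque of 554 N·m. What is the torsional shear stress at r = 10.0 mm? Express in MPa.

J = πd⁴/32 = π(0.0350)⁴/32 = 1.473×10^-7 m⁴.
Shear stress varies linearly with radius: τ = T·r/J = 554.0 × 0.0100 / 1.473×10^-7 = 3.760×10^7 Pa.

37.6 MPa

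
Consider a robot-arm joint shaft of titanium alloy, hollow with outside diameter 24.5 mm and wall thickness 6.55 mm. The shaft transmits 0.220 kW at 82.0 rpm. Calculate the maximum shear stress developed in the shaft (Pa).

9.31e6 Pa

ω = 2π·82.0/60 = 8.587 rad/s, so T = P/ω = 0.220×10³ / 8.587 = 25.62 N·m.
J = π(d_o⁴ − d_i⁴)/32 = π(0.0245⁴ − 0.0114⁴)/32 = 3.371×10^-8 m⁴.
τ_max = T·r/J = 25.62 × 0.0123 / 3.371×10^-8 = 9.309×10^6 Pa.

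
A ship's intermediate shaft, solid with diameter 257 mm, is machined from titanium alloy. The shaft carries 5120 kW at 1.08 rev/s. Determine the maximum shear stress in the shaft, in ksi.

ω = 2π·1.08 = 6.786 rad/s, so T = P/ω = 5120×10³ / 6.786 = 754500 N·m.
J = πd⁴/32 = π(0.257)⁴/32 = 4.283×10^-4 m⁴.
τ_max = T·r/J = 754500 × 0.129 / 4.283×10^-4 = 2.264×10^8 Pa.

32.8 ksi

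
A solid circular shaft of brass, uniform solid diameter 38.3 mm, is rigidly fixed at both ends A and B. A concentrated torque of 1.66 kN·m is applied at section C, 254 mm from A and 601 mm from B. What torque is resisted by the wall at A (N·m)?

With uniform GJ and both ends fixed, compatibility θ_AC = θ_CB gives T_A·a = T_B·b, together with T_A + T_B = T₀.
T_A = T₀·b/(a+b) = 1660·601/855.0 = 1167 N·m; T_B = 493.1 N·m.

1170 N·m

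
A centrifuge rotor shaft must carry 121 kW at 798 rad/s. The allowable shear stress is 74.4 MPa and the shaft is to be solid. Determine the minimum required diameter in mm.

ω = 798 rad/s, so T = P/ω = 121×10³ / 798.0 = 151.6 N·m.
For a solid shaft τ_max = 16T/(πd³), so d = (16T/(π τ_allow))^(1/3) = (16·151.6/(π·7.44×10^7))^(1/3) = 0.02181 m.

21.8 mm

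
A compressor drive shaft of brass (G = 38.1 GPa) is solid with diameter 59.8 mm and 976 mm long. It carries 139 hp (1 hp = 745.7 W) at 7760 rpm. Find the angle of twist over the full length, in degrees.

0.149°

ω = 2π·7760/60 = 812.6 rad/s, so T = P/ω = 139×745.7 / 812.6 = 127.6 N·m.
J = πd⁴/32 = π(0.0598)⁴/32 = 1.255×10^-6 m⁴.
θ = T·L/(G·J) = 127.6 × 0.976 / (38.1×10⁹ × 1.255×10^-6) = 2.603×10^-3 rad.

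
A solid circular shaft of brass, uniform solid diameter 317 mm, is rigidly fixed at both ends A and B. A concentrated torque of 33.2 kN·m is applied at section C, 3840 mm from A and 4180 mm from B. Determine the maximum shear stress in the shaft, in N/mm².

With uniform GJ and both ends fixed, compatibility θ_AC = θ_CB gives T_A·a = T_B·b, together with T_A + T_B = T₀.
T_A = T₀·b/(a+b) = 33200·4180/8020 = 17300 N·m; T_B = 15900 N·m.
τ in each portion: τ_AC = 2.77×10^6 Pa, τ_CB = 2.54×10^6 Pa; maximum is in AC.
τ_max = T_AC·r/J = 17300·0.159/9.91×10^-4 = 2.767×10^6 Pa.

2.77 N/mm²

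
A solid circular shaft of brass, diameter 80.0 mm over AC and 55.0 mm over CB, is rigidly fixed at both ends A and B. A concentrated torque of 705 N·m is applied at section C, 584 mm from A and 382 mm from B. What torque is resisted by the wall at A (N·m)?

Compatibility: T_A·a/J_AC = T_B·b/J_CB with T_A + T_B = T₀.
J_AC = 4.02×10^-6 m⁴, J_CB = 8.98×10^-7 m⁴, so T_A = T₀·(J_AC/a)/((J_AC/a)+(J_CB/b)) = 525.5 N·m, T_B = 179.5 N·m.

526 N·m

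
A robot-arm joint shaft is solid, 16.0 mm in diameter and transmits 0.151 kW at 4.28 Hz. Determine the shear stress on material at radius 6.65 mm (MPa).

5.80 MPa

ω = 2π·4.28 = 26.89 rad/s, so T = P/ω = 0.151×10³ / 26.89 = 5.615 N·m.
J = πd⁴/32 = π(0.0160)⁴/32 = 6.434×10^-9 m⁴.
Shear stress varies linearly with radius: τ = T·r/J = 5.615 × 0.00665 / 6.434×10^-9 = 5.804×10^6 Pa.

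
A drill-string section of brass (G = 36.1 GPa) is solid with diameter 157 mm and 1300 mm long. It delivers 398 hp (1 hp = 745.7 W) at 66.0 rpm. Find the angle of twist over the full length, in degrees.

1.49°

ω = 2π·66.0/60 = 6.912 rad/s, so T = P/ω = 398×745.7 / 6.912 = 42940 N·m.
J = πd⁴/32 = π(0.157)⁴/32 = 5.965×10^-5 m⁴.
θ = T·L/(G·J) = 42940 × 1.30 / (36.1×10⁹ × 5.965×10^-5) = 0.02592 rad.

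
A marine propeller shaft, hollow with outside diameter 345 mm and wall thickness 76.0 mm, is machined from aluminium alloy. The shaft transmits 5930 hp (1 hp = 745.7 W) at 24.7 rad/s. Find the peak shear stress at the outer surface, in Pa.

2.46e7 Pa

ω = 24.7 rad/s, so T = P/ω = 5930×745.7 / 24.70 = 179000 N·m.
J = π(d_o⁴ − d_i⁴)/32 = π(0.345⁴ − 0.193⁴)/32 = 1.255×10^-3 m⁴.
τ_max = T·r/J = 179000 × 0.172 / 1.255×10^-3 = 2.461×10^7 Pa.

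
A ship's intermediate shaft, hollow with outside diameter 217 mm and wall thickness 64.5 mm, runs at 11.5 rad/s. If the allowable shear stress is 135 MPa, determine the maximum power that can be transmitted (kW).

3030 kW

J = π(d_o⁴ − d_i⁴)/32 = π(0.217⁴ − 0.0880⁴)/32 = 2.118×10^-4 m⁴.
T_max = τ_allow·J/r = 1.35×10^8 × 2.118×10^-4 / 0.108 = 263500 N·m.
ω = 11.5 rad/s, so P_max = T_max·ω = 3.031×10^6 W.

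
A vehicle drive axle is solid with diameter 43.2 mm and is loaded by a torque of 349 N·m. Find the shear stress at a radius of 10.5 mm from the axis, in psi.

1550 psi

J = πd⁴/32 = π(0.0432)⁴/32 = 3.419×10^-7 m⁴.
Shear stress varies linearly with radius: τ = T·r/J = 349.0 × 0.0105 / 3.419×10^-7 = 1.072×10^7 Pa.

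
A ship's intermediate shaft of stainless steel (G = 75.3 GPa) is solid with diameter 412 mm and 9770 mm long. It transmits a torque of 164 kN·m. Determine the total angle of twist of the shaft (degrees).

J = πd⁴/32 = π(0.412)⁴/32 = 2.829×10^-3 m⁴.
θ = T·L/(G·J) = 164000 × 9.77 / (75.3×10⁹ × 2.829×10^-3) = 7.522×10^-3 rad.

0.431°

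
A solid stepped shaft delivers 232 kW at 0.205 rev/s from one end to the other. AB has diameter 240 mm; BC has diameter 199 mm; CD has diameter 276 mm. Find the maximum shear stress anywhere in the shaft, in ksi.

16.9 ksi

ω = 2π·0.205 = 1.288 rad/s, so T = P/ω = 232×10³ / 1.288 = 180100 N·m.
Under the same torque, τ_max = 16T/(πd³) is largest where d is smallest — segment BC (d = 199 mm).
τ_max = 16·180100/(π·(0.199)³) = 1.164×10^8 Pa.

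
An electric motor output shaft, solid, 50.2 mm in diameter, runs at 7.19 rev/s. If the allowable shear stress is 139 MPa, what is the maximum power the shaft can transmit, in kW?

156 kW

J = πd⁴/32 = π(0.0502)⁴/32 = 6.235×10^-7 m⁴.
T_max = τ_allow·J/r = 1.39×10^8 × 6.235×10^-7 / 0.0251 = 3453 N·m.
ω = 2π·7.19 = 45.18 rad/s, so P_max = T_max·ω = 1.560×10^5 W.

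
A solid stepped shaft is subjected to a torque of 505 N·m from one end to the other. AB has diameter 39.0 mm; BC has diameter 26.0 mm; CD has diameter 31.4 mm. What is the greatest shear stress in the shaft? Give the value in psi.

Under the same torque, τ_max = 16T/(πd³) is largest where d is smallest — segment BC (d = 26.0 mm).
τ_max = 16·505.0/(π·(0.0260)³) = 1.463×10^8 Pa.

21200 psi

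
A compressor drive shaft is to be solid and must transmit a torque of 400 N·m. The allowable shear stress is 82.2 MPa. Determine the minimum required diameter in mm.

For a solid shaft τ_max = 16T/(πd³), so d = (16T/(π τ_allow))^(1/3) = (16·400.0/(π·8.22×10^7))^(1/3) = 0.02916 m.

29.2 mm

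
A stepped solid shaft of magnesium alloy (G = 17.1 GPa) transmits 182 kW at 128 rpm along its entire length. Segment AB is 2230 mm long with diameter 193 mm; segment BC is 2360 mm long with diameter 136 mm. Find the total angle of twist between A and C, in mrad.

ω = 2π·128/60 = 13.40 rad/s, so T = P/ω = 182×10³ / 13.40 = 13580 N·m.
J_AB = π(0.193)⁴/32 = 1.36×10^-4 m⁴; J_BC = π(0.136)⁴/32 = 3.36×10^-5 m⁴.
θ = (T/G)·Σ L_i/J_i = (13580/17.1×10⁹)·(2.23/1.36×10^-4 + 2.36/3.36×10^-5) = 0.06879 rad.

68.8 mrad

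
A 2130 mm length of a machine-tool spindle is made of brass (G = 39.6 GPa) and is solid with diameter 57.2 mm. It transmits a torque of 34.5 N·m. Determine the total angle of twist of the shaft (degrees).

0.101°

J = πd⁴/32 = π(0.0572)⁴/32 = 1.051×10^-6 m⁴.
θ = T·L/(G·J) = 34.50 × 2.13 / (39.6×10⁹ × 1.051×10^-6) = 1.766×10^-3 rad.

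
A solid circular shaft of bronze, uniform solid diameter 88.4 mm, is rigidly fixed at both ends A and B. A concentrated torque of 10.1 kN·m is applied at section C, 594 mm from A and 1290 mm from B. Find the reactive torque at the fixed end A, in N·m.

6920 N·m

With uniform GJ and both ends fixed, compatibility θ_AC = θ_CB gives T_A·a = T_B·b, together with T_A + T_B = T₀.
T_A = T₀·b/(a+b) = 10100·1290/1884 = 6916 N·m; T_B = 3184 N·m.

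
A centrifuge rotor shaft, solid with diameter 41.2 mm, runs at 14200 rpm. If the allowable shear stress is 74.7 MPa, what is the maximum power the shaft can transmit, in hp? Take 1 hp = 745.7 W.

J = πd⁴/32 = π(0.0412)⁴/32 = 2.829×10^-7 m⁴.
T_max = τ_allow·J/r = 7.47×10^7 × 2.829×10^-7 / 0.0206 = 1026 N·m.
ω = 2π·14200/60 = 1487 rad/s, so P_max = T_max·ω = 1.525×10^6 W.

2050 hp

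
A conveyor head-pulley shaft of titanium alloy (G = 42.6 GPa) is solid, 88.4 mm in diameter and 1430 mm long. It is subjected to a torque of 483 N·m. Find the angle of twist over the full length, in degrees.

J = πd⁴/32 = π(0.0884)⁴/32 = 5.995×10^-6 m⁴.
θ = T·L/(G·J) = 483.0 × 1.43 / (42.6×10⁹ × 5.995×10^-6) = 2.704×10^-3 rad.

0.155°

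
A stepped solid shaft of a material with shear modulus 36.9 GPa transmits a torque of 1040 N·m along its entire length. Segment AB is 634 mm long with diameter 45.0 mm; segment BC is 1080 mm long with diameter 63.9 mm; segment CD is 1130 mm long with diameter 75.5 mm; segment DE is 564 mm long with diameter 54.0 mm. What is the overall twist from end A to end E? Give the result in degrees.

5.27°

J_AB = π(0.0450)⁴/32 = 4.03×10^-7 m⁴; J_BC = π(0.0639)⁴/32 = 1.64×10^-6 m⁴; J_CD = π(0.0755)⁴/32 = 3.19×10^-6 m⁴; J_DE = π(0.0540)⁴/32 = 8.35×10^-7 m⁴.
θ = (T/G)·Σ L_i/J_i = (1040/36.9×10⁹)·(0.634/4.03×10^-7 + 1.08/1.64×10^-6 + 1.13/3.19×10^-6 + 0.564/8.35×10^-7) = 0.09201 rad.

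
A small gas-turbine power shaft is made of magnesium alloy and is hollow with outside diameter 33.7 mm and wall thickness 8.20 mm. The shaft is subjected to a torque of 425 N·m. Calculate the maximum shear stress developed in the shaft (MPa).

J = π(d_o⁴ − d_i⁴)/32 = π(0.0337⁴ − 0.0173⁴)/32 = 1.178×10^-7 m⁴.
τ_max = T·r/J = 425.0 × 0.0169 / 1.178×10^-7 = 6.078×10^7 Pa.

60.8 MPa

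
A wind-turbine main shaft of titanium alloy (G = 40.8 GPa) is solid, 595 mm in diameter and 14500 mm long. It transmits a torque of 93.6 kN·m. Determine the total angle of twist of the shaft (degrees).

J = πd⁴/32 = π(0.595)⁴/32 = 0.01230 m⁴.
θ = T·L/(G·J) = 93600 × 14.5 / (40.8×10⁹ × 0.01230) = 2.703×10^-3 rad.

0.155°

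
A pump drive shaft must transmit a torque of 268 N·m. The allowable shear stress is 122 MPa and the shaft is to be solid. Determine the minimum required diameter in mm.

For a solid shaft τ_max = 16T/(πd³), so d = (16T/(π τ_allow))^(1/3) = (16·268.0/(π·1.22×10^8))^(1/3) = 0.02237 m.

22.4 mm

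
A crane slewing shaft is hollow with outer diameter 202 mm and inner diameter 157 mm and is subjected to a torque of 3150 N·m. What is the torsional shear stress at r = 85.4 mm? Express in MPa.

2.59 MPa

J = π(d_o⁴ − d_i⁴)/32 = π(0.202⁴ − 0.157⁴)/32 = 1.038×10^-4 m⁴.
Shear stress varies linearly with radius: τ = T·r/J = 3150 × 0.0854 / 1.038×10^-4 = 2.591×10^6 Pa.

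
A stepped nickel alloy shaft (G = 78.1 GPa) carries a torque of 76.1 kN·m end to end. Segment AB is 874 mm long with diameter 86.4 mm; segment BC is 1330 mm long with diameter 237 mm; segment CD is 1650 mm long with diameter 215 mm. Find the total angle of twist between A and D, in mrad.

J_AB = π(0.0864)⁴/32 = 5.47×10^-6 m⁴; J_BC = π(0.237)⁴/32 = 3.10×10^-4 m⁴; J_CD = π(0.215)⁴/32 = 2.10×10^-4 m⁴.
θ = (T/G)·Σ L_i/J_i = (76100/78.1×10⁹)·(0.874/5.47×10^-6 + 1.33/3.10×10^-4 + 1.65/2.10×10^-4) = 0.1675 rad.

168 mrad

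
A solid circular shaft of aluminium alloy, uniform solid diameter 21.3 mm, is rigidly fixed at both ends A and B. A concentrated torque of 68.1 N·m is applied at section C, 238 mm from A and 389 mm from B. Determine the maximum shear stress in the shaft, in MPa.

22.3 MPa

With uniform GJ and both ends fixed, compatibility θ_AC = θ_CB gives T_A·a = T_B·b, together with T_A + T_B = T₀.
T_A = T₀·b/(a+b) = 68.10·389/627.0 = 42.25 N·m; T_B = 25.85 N·m.
τ in each portion: τ_AC = 2.23×10^7 Pa, τ_CB = 1.36×10^7 Pa; maximum is in AC.
τ_max = T_AC·r/J = 42.25·0.0106/2.02×10^-8 = 2.227×10^7 Pa.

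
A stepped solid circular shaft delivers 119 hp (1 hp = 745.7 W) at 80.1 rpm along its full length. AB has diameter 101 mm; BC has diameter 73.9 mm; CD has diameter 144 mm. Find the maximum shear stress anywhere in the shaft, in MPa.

ω = 2π·80.1/60 = 8.388 rad/s, so T = P/ω = 119×745.7 / 8.388 = 10580 N·m.
Under the same torque, τ_max = 16T/(πd³) is largest where d is smallest — segment BC (d = 73.9 mm).
τ_max = 16·10580/(π·(0.0739)³) = 1.335×10^8 Pa.

134 MPa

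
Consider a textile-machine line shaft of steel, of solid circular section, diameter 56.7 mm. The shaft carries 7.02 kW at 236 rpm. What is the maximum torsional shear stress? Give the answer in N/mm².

ω = 2π·236/60 = 24.71 rad/s, so T = P/ω = 7.02×10³ / 24.71 = 284.1 N·m.
J = πd⁴/32 = π(0.0567)⁴/32 = 1.015×10^-6 m⁴.
τ_max = T·r/J = 284.1 × 0.0284 / 1.015×10^-6 = 7.936×10^6 Pa.

7.94 N/mm²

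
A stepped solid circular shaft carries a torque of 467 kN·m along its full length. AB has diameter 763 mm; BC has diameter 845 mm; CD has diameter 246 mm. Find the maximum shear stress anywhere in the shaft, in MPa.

160 MPa

Under the same torque, τ_max = 16T/(πd³) is largest where d is smallest — segment CD (d = 246 mm).
τ_max = 16·467000/(π·(0.246)³) = 1.598×10^8 Pa.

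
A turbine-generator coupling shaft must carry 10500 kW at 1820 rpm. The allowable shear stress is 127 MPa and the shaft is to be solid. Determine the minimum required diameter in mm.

130 mm

ω = 2π·1820/60 = 190.6 rad/s, so T = P/ω = 10500×10³ / 190.6 = 55090 N·m.
For a solid shaft τ_max = 16T/(πd³), so d = (16T/(π τ_allow))^(1/3) = (16·55090/(π·1.27×10^8))^(1/3) = 0.1302 m.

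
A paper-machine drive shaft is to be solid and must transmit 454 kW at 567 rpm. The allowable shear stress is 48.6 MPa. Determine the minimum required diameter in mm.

ω = 2π·567/60 = 59.38 rad/s, so T = P/ω = 454×10³ / 59.38 = 7646 N·m.
For a solid shaft τ_max = 16T/(πd³), so d = (16T/(π τ_allow))^(1/3) = (16·7646/(π·4.86×10^7))^(1/3) = 0.09288 m.

92.9 mm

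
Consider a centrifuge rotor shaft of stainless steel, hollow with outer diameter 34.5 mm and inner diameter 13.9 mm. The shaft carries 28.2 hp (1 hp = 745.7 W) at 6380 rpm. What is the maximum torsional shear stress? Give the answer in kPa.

ω = 2π·6380/60 = 668.1 rad/s, so T = P/ω = 28.2×745.7 / 668.1 = 31.47 N·m.
J = π(d_o⁴ − d_i⁴)/32 = π(0.0345⁴ − 0.0139⁴)/32 = 1.354×10^-7 m⁴.
τ_max = T·r/J = 31.47 × 0.0173 / 1.354×10^-7 = 4.009×10^6 Pa.

4010 kPa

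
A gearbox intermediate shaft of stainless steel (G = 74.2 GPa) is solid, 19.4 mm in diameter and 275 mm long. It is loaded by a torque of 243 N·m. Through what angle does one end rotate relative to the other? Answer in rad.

0.0648 rad

J = πd⁴/32 = π(0.0194)⁴/32 = 1.391×10^-8 m⁴.
θ = T·L/(G·J) = 243.0 × 0.275 / (74.2×10⁹ × 1.391×10^-8) = 0.06476 rad.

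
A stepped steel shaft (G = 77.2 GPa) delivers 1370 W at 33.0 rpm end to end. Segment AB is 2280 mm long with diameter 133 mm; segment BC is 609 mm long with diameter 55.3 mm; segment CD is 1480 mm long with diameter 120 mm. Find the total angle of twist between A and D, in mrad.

ω = 2π·33.0/60 = 3.456 rad/s, so T = P/ω = 1370 / 3.456 = 396.4 N·m.
J_AB = π(0.133)⁴/32 = 3.07×10^-5 m⁴; J_BC = π(0.0553)⁴/32 = 9.18×10^-7 m⁴; J_CD = π(0.120)⁴/32 = 2.04×10^-5 m⁴.
θ = (T/G)·Σ L_i/J_i = (396.4/77.2×10⁹)·(2.28/3.07×10^-5 + 0.609/9.18×10^-7 + 1.48/2.04×10^-5) = 4.161×10^-3 rad.

4.16 mrad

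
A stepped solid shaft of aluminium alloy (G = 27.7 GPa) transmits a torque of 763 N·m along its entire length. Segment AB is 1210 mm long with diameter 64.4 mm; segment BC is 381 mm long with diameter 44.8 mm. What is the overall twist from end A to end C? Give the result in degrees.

2.65°

J_AB = π(0.0644)⁴/32 = 1.69×10^-6 m⁴; J_BC = π(0.0448)⁴/32 = 3.95×10^-7 m⁴.
θ = (T/G)·Σ L_i/J_i = (763.0/27.7×10⁹)·(1.21/1.69×10^-6 + 0.381/3.95×10^-7) = 0.04627 rad.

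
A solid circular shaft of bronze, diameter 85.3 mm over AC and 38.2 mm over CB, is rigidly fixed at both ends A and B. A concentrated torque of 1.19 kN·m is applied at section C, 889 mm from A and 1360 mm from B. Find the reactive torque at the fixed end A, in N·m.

1160 N·m

Compatibility: T_A·a/J_AC = T_B·b/J_CB with T_A + T_B = T₀.
J_AC = 5.20×10^-6 m⁴, J_CB = 2.09×10^-7 m⁴, so T_A = T₀·(J_AC/a)/((J_AC/a)+(J_CB/b)) = 1160 N·m, T_B = 30.49 N·m.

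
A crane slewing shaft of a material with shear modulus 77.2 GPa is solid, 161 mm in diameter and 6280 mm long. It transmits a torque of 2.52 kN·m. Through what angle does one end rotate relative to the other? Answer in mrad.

J = πd⁴/32 = π(0.161)⁴/32 = 6.596×10^-5 m⁴.
θ = T·L/(G·J) = 2520 × 6.28 / (77.2×10⁹ × 6.596×10^-5) = 3.108×10^-3 rad.

3.11 mrad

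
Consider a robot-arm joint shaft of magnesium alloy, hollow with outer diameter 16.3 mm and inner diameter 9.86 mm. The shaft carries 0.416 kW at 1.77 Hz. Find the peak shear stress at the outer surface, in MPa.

50.8 MPa

ω = 2π·1.77 = 11.12 rad/s, so T = P/ω = 0.416×10³ / 11.12 = 37.41 N·m.
J = π(d_o⁴ − d_i⁴)/32 = π(0.0163⁴ − 0.00986⁴)/32 = 6.002×10^-9 m⁴.
τ_max = T·r/J = 37.41 × 0.00815 / 6.002×10^-9 = 5.079×10^7 Pa.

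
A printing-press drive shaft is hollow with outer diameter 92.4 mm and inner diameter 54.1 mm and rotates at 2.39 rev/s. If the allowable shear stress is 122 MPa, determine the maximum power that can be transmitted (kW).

250 kW

J = π(d_o⁴ − d_i⁴)/32 = π(0.0924⁴ − 0.0541⁴)/32 = 6.315×10^-6 m⁴.
T_max = τ_allow·J/r = 1.22×10^8 × 6.315×10^-6 / 0.0462 = 16680 N·m.
ω = 2π·2.39 = 15.02 rad/s, so P_max = T_max·ω = 2.504×10^5 W.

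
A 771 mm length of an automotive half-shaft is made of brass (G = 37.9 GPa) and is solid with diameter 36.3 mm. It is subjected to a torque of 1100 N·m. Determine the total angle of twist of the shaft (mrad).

J = πd⁴/32 = π(0.0363)⁴/32 = 1.705×10^-7 m⁴.
θ = T·L/(G·J) = 1100 × 0.771 / (37.9×10⁹ × 1.705×10^-7) = 0.1313 rad.

131 mrad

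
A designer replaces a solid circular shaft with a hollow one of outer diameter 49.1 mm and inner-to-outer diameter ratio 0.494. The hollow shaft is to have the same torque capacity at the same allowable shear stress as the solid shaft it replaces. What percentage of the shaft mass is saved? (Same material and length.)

21.2 %

Equal τ_max and T ⇒ the solid shaft needs d_s³ = d_o³(1−k⁴), so d_s = 49.1·(1−0.494⁴)^(1/3) = 48.11 mm.
Area ratio A_h/A_s = d_o²(1−k²)/d_s² = (1−k²)/(1−k⁴)^(2/3) = 0.7876.
Mass saving = 1 − 0.7876 = 21.2 %.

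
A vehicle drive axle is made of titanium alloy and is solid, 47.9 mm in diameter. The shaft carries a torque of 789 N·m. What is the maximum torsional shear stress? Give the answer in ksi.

J = πd⁴/32 = π(0.0479)⁴/32 = 5.168×10^-7 m⁴.
τ_max = T·r/J = 789.0 × 0.0239 / 5.168×10^-7 = 3.656×10^7 Pa.

5.30 ksi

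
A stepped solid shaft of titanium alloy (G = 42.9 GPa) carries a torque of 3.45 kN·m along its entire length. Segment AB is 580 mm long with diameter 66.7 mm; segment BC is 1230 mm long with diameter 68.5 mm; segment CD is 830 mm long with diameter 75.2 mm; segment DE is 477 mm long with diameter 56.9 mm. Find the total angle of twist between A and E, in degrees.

7.35°

J_AB = π(0.0667)⁴/32 = 1.94×10^-6 m⁴; J_BC = π(0.0685)⁴/32 = 2.16×10^-6 m⁴; J_CD = π(0.0752)⁴/32 = 3.14×10^-6 m⁴; J_DE = π(0.0569)⁴/32 = 1.03×10^-6 m⁴.
θ = (T/G)·Σ L_i/J_i = (3450/42.9×10⁹)·(0.580/1.94×10^-6 + 1.23/2.16×10^-6 + 0.830/3.14×10^-6 + 0.477/1.03×10^-6) = 0.1283 rad.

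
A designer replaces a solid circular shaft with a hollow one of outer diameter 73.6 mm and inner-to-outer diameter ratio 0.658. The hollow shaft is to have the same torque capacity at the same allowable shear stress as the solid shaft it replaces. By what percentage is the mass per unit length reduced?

Equal τ_max and T ⇒ the solid shaft needs d_s³ = d_o³(1−k⁴), so d_s = 73.6·(1−0.658⁴)^(1/3) = 68.68 mm.
Area ratio A_h/A_s = d_o²(1−k²)/d_s² = (1−k²)/(1−k⁴)^(2/3) = 0.6512.
Mass saving = 1 − 0.6512 = 34.9 %.

34.9 %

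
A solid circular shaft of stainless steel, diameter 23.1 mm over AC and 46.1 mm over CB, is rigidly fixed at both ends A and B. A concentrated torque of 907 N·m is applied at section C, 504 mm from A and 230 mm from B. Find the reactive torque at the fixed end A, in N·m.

Compatibility: T_A·a/J_AC = T_B·b/J_CB with T_A + T_B = T₀.
J_AC = 2.80×10^-8 m⁴, J_CB = 4.43×10^-7 m⁴, so T_A = T₀·(J_AC/a)/((J_AC/a)+(J_CB/b)) = 25.36 N·m, T_B = 881.6 N·m.

25.4 N·m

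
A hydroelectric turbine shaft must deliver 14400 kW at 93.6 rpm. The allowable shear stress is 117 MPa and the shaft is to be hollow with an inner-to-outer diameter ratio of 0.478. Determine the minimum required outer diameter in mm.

ω = 2π·93.6/60 = 9.802 rad/s, so T = P/ω = 14400×10³ / 9.802 = 1.469e6 N·m.
For a hollow shaft with d_i/d_o = 0.478: τ_max = 16T/(π d_o³ (1−k⁴)), so d_o = [16T/(π τ_allow (1−k⁴))]^(1/3) = [16·1.469e6/(π·1.17×10^8·0.9478)]^(1/3) = 0.4071 m.

407 mm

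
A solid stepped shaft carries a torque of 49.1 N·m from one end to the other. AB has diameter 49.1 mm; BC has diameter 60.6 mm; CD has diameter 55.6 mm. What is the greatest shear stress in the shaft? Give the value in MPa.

2.11 MPa

Under the same torque, τ_max = 16T/(πd³) is largest where d is smallest — segment AB (d = 49.1 mm).
τ_max = 16·49.10/(π·(0.0491)³) = 2.113×10^6 Pa.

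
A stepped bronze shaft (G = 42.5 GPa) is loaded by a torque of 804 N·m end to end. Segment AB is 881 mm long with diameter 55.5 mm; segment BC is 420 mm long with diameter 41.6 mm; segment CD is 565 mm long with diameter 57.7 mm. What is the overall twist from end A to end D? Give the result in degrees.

3.14°

J_AB = π(0.0555)⁴/32 = 9.31×10^-7 m⁴; J_BC = π(0.0416)⁴/32 = 2.94×10^-7 m⁴; J_CD = π(0.0577)⁴/32 = 1.09×10^-6 m⁴.
θ = (T/G)·Σ L_i/J_i = (804.0/42.5×10⁹)·(0.881/9.31×10^-7 + 0.420/2.94×10^-7 + 0.565/1.09×10^-6) = 0.05474 rad.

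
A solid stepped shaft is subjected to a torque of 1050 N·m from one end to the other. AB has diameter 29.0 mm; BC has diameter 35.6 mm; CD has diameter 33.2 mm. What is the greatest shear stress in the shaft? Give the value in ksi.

31.8 ksi

Under the same torque, τ_max = 16T/(πd³) is largest where d is smallest — segment AB (d = 29.0 mm).
τ_max = 16·1050/(π·(0.0290)³) = 2.193×10^8 Pa.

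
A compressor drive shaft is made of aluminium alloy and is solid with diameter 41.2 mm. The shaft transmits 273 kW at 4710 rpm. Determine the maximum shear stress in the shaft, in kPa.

40300 kPa

ω = 2π·4710/60 = 493.2 rad/s, so T = P/ω = 273×10³ / 493.2 = 553.5 N·m.
J = πd⁴/32 = π(0.0412)⁴/32 = 2.829×10^-7 m⁴.
τ_max = T·r/J = 553.5 × 0.0206 / 2.829×10^-7 = 4.031×10^7 Pa.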